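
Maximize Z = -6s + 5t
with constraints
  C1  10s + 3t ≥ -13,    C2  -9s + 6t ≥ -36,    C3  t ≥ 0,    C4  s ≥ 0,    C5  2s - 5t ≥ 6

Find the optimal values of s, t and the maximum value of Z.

s = 3, t = 0, maximum Z = -18

Corner points and Z = -6s + 5t:
  (4, 0) → Z = -24
  (48/11, 6/11) → Z = -258/11
  (3, 0) → Z = -18

The optimum lies where t = 0 and 2s - 5t = 6.
Solving simultaneously gives s = 3, t = 0.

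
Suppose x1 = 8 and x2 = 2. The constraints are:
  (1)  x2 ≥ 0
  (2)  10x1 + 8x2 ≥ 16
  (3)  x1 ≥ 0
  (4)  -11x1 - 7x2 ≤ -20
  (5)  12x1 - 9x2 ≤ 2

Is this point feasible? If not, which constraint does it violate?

Constraint (5): 12x1 - 9x2 = 78, which is not ≤ 2. All other constraints are satisfied.

not feasible — violates (5)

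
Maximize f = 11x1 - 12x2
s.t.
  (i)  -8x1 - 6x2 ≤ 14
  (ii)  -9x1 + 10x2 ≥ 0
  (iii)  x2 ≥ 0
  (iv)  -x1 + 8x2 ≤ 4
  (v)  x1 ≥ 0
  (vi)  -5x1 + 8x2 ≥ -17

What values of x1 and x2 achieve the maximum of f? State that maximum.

x1 = 20/31, x2 = 18/31, maximum f = 4/31

Corner points and f = 11x1 - 12x2:
  (0, 0) → f = 0
  (20/31, 18/31) → f = 4/31
  (0, 1/2) → f = -6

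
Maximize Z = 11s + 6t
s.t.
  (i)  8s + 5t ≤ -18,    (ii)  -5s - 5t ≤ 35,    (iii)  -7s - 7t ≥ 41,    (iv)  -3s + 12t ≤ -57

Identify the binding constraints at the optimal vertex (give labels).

(i) and (ii)

Extreme points and Z = 11s + 6t:
  (17/3, -38/3) → Z = -41/3
  (79/21, -202/21) → Z = -49/3
  (-9/5, -26/5) → Z = -51
  (-31/35, -174/35) → Z = -277/7

The maximum is at (17/3, -38/3). Substituting into each constraint, equality holds for (i) and (ii); the remaining constraints have slack.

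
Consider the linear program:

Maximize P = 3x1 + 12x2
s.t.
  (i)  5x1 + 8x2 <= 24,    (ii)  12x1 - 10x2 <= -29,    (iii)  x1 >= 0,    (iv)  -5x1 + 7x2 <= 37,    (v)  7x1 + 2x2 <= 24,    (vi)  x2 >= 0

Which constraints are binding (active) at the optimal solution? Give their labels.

(i) and (iii)

Feasible corners and P = 3x1 + 12x2:
  (4/73, 433/146) → P = 2610/73
  (0, 3) → P = 36
  (0, 29/10) → P = 174/5

The maximum is at (0, 3). Substituting into each constraint, equality holds for (i) and (iii); the remaining constraints have slack.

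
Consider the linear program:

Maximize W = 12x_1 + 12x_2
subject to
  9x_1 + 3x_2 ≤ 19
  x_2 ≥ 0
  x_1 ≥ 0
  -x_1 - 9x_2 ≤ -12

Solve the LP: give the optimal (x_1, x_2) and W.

x_1 = 0, x_2 = 19/3, maximum W = 76

Vertices and W = 12x_1 + 12x_2:
  (0, 19/3) → W = 76
  (45/26, 89/78) → W = 448/13
  (0, 4/3) → W = 16

At the optimal vertex, 9x_1 + 3x_2 = 19 and x_1 = 0.
Solving simultaneously gives x_1 = 0, x_2 = 19/3.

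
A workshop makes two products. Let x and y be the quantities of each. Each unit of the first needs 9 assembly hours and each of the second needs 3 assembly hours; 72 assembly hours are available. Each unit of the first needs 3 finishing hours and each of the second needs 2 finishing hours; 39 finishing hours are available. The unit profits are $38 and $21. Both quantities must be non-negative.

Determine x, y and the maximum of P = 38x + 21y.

x = 3, y = 15, maximum P = 429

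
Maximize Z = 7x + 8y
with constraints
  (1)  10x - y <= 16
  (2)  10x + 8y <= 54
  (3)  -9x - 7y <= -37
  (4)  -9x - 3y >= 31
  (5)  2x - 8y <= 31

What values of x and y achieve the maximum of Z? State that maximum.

Extreme points and Z = 7x + 8y:
  (-41, 58) → Z = 177
  (-205/21, 398/21) → Z = 583/7
  (-82/9, 17) → Z = 650/9

x = -41, y = 58, maximum Z = 177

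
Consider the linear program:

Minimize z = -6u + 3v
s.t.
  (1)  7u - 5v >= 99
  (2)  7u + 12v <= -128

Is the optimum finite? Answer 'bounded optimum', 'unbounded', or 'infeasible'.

unbounded

From the feasible point (548/119, -227/17), moving in the direction (12, -7) keeps every constraint satisfied while z decreases without bound.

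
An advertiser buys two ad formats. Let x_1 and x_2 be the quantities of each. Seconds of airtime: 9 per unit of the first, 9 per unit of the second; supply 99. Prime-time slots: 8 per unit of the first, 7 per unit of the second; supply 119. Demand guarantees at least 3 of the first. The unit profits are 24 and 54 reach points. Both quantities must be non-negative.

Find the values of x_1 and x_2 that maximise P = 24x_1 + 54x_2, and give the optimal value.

Feasible corners and P = 24x_1 + 54x_2:
  (11, 0) → P = 264
  (3, 0) → P = 72
  (3, 8) → P = 504

x_1 = 3, x_2 = 8, maximum P = 504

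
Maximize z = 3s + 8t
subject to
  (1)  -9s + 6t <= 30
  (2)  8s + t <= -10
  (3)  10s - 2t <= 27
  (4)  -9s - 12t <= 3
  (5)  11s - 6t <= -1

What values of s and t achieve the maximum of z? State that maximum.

Feasible corners and z = 3s + 8t:
  (-30/19, 50/19) → z = 310/19
  (-7/3, 3/2) → z = 5
  (-39/29, 22/29) → z = 59/29

s = -30/19, t = 50/19, maximum z = 310/19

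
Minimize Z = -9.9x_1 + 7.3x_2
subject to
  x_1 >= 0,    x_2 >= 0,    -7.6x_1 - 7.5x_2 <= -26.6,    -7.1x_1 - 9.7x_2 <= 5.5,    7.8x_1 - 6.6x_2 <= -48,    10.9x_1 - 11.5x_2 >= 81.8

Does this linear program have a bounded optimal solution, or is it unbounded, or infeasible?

The boundaries x_1 = 0 and 7.8x_1 - 6.6x_2 = -48 meet at (0, 80/11), but that point violates 10.9x_1 - 11.5x_2 ≥ 81.8. Every candidate vertex is excluded by some other constraint, so the feasible region is empty.

infeasible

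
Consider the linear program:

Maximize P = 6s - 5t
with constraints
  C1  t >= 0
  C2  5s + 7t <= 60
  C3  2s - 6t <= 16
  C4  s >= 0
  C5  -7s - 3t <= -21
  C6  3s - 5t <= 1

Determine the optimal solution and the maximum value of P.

Vertices and P = 6s - 5t:
  (0, 60/7) → P = -300/7
  (307/46, 175/46) → P = 967/46
  (0, 7) → P = -35
  (27/11, 14/11) → P = 92/11

s = 307/46, t = 175/46, maximum P = 967/46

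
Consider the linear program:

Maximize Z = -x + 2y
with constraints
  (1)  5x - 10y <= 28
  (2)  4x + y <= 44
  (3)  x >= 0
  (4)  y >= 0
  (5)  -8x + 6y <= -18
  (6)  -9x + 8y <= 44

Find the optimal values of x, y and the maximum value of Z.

Extreme points and Z = -x + 2y:
  (52/5, 12/5) → Z = -28/5
  (28/5, 0) → Z = -28/5
  (141/16, 35/4) → Z = 139/16
  (9/4, 0) → Z = -9/4

At the optimal vertex, 4x + y = 44 and -8x + 6y = -18.
Solving simultaneously gives x = 141/16, y = 35/4.

x = 141/16, y = 35/4, maximum Z = 139/16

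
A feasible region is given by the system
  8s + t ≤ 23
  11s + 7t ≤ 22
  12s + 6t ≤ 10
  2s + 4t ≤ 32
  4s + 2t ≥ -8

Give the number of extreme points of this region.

5

Intersecting each pair of boundary lines and keeping only the points that satisfy every inequality leaves:
  (32/9, -49/9)
  (9/2, -13)
  (-31/9, 77/9)
  (-68/15, 154/15)
  (-8, 12)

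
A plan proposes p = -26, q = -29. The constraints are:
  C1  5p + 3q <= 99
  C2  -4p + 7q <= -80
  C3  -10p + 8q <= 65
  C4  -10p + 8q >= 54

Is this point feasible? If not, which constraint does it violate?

not feasible — violates C4

Constraint C4: -10p + 8q = 28, which is not ≥ 54. All other constraints are satisfied.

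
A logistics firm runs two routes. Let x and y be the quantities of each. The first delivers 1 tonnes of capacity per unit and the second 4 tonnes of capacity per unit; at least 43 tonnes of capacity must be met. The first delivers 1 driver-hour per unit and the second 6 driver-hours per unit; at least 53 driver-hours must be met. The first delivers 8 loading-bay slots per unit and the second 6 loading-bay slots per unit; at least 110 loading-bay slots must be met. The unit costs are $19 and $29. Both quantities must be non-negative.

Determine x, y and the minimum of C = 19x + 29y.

x = 7, y = 9, minimum C = 394

Vertices and C = 19x + 29y:
  (0, 55/3) → C = 1595/3
  (53, 0) → C = 1007
  (23, 5) → C = 582
  (7, 9) → C = 394
The feasible region is unbounded (it extends along (0, 1), (1, 0)), but C strictly increases along every unbounded feasible direction, so there is no improving ray and the minimum is attained at a vertex.

The optimum lies where x + 4y = 43 and 8x + 6y = 110.
Solving simultaneously gives x = 7, y = 9.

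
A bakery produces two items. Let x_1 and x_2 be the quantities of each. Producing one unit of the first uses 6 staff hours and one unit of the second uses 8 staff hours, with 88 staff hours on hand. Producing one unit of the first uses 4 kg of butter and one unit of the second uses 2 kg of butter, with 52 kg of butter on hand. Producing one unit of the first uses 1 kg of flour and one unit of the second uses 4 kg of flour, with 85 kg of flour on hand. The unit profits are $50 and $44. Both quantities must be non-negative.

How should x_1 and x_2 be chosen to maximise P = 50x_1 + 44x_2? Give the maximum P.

Feasible corners and P = 50x_1 + 44x_2:
  (0, 0) → P = 0
  (0, 11) → P = 484
  (13, 0) → P = 650
  (12, 2) → P = 688

x_1 = 12, x_2 = 2, maximum P = 688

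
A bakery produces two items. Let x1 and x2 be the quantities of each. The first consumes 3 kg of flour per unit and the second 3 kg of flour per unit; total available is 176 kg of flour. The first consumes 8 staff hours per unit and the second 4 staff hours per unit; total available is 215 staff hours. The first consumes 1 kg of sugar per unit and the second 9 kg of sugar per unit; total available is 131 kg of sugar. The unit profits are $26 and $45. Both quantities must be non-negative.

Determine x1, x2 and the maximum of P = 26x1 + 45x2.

Corner points and P = 26x1 + 45x2:
  (0, 0) → P = 0
  (0, 131/9) → P = 655
  (215/8, 0) → P = 2795/4
  (83/4, 49/4) → P = 4363/4

At the optimal vertex, 8x1 + 4x2 = 215 and x1 + 9x2 = 131.
Solving simultaneously gives x1 = 83/4, x2 = 49/4.

x1 = 83/4, x2 = 49/4, maximum P = 4363/4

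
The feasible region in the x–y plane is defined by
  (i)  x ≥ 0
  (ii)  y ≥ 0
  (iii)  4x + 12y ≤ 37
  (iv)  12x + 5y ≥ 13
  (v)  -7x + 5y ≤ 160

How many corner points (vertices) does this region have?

4

Pairwise boundary intersections that survive every other constraint:
  (0, 37/12)
  (0, 13/5)
  (37/4, 0)
  (13/12, 0)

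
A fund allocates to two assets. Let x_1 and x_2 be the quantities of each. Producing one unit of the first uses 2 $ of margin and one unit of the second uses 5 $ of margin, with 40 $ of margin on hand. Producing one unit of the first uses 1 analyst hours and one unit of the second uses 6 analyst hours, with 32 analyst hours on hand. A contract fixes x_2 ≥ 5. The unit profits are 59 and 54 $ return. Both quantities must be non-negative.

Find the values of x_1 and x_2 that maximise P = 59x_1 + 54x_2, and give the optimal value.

Feasible corners and P = 59x_1 + 54x_2:
  (0, 16/3) → P = 288
  (0, 5) → P = 270
  (2, 5) → P = 388

The optimum lies where x_1 + 6x_2 = 32 and x_2 = 5.
Solving simultaneously gives x_1 = 2, x_2 = 5.

x_1 = 2, x_2 = 5, maximum P = 388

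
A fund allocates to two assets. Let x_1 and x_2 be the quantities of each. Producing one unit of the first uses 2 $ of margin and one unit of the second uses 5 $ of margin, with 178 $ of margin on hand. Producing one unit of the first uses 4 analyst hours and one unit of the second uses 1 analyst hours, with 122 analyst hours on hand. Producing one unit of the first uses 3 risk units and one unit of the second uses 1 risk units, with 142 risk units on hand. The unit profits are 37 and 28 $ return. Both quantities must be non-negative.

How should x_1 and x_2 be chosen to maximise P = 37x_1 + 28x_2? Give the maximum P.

x_1 = 24, x_2 = 26, maximum P = 1616

The binding constraints are 2x_1 + 5x_2 = 178 and 4x_1 + x_2 = 122.
Solving simultaneously gives x_1 = 24, x_2 = 26.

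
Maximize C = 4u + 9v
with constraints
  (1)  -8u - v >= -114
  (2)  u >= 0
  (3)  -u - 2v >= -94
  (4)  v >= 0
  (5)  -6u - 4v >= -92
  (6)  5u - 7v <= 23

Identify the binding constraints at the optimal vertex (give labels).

Feasible corners and C = 4u + 9v:
  (0, 0) → C = 0
  (0, 23) → C = 207
  (23/5, 0) → C = 92/5
  (368/31, 161/31) → C = 2921/31

The maximum is at (0, 23). Substituting into each constraint, equality holds for (2) and (5); the remaining constraints have slack.

(2) and (5)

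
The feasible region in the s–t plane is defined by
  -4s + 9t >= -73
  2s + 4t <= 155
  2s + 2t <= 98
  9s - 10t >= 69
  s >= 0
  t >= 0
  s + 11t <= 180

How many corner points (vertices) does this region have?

5

Pairwise boundary intersections that survive every other constraint:
  (514/13, 123/13)
  (73/4, 0)
  (359/10, 131/10)
  (23/3, 0)
  (2559/109, 1551/109)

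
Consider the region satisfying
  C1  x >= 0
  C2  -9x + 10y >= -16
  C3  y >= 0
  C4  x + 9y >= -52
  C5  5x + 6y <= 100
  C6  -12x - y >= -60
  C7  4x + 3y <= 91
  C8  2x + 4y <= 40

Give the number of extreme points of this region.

5

Of the 28 pairwise boundary intersections, those satisfying every inequality are:
  (0, 0)
  (0, 10)
  (16/9, 0)
  (616/129, 116/43)
  (100/23, 180/23)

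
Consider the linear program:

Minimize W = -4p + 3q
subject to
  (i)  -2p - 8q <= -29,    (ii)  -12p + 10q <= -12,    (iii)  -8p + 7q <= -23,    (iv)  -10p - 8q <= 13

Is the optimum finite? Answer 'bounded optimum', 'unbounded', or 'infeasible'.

From the feasible point (129/26, 31/13), moving in the direction (8, -2) keeps every constraint satisfied while W decreases without bound.

unbounded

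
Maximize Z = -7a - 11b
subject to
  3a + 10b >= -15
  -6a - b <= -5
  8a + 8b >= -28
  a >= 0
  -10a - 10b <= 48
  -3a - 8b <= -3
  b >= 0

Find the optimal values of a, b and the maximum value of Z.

a = 37/45, b = 1/15, maximum Z = -292/45

Feasible corners and Z = -7a - 11b:
  (0, 5) → Z = -55
  (37/45, 1/15) → Z = -292/45
  (1, 0) → Z = -7
The feasible region is unbounded (it extends along (0, 1), (1, 0)), but Z strictly decreases along every unbounded feasible direction, so there is no improving ray and the maximum is attained at a vertex.

The binding constraints are -6a - b = -5 and -3a - 8b = -3.
Solving simultaneously gives a = 37/45, b = 1/15.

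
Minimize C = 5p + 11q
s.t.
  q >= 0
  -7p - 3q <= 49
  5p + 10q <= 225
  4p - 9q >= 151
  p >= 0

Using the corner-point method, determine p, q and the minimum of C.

Corner points and C = 5p + 11q:
  (45, 0) → C = 225
  (151/4, 0) → C = 755/4
  (707/17, 29/17) → C = 3854/17

p = 151/4, q = 0, minimum C = 755/4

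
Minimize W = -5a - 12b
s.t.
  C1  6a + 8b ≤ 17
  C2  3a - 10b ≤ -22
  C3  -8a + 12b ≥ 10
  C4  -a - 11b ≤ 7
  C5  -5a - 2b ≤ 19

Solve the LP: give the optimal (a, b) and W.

a = -93/14, b = 199/28, minimum W = -729/14

Feasible corners and W = -5a - 12b:
  (-1/14, 61/28) → W = -361/14
  (-93/14, 199/28) → W = -729/14
  (-117/28, 53/56) → W = 267/28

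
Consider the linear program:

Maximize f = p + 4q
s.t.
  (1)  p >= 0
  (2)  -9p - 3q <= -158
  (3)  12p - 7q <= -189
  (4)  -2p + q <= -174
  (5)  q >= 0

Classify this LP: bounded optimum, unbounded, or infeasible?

unbounded

From the feasible point (1407/2, 1233), moving in the direction (1, 2) keeps every constraint satisfied while f increases without bound.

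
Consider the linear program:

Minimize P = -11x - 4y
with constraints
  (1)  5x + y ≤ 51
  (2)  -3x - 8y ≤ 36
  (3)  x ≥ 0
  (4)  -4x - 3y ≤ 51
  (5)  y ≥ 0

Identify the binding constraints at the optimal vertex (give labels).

(1) and (3)

Vertices and P = -11x - 4y:
  (0, 51) → P = -204
  (51/5, 0) → P = -561/5
  (0, 0) → P = 0

The minimum is at (0, 51). Substituting into each constraint, equality holds for (1) and (3); the remaining constraints have slack.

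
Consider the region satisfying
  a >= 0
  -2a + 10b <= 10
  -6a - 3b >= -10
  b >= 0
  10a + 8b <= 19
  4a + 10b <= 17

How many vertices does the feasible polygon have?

Pairwise boundary intersections that survive every other constraint:
  (0, 1)
  (0, 0)
  (55/58, 69/58)
  (5/3, 0)
  (23/18, 7/9)

5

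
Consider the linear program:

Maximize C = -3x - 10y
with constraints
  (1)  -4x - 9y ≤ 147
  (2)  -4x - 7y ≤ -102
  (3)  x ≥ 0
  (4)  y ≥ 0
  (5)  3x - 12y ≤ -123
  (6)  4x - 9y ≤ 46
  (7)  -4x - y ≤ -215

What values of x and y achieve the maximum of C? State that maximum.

x = 819/17, y = 379/17, maximum C = -6247/17

The feasible region is unbounded (it extends along (0, 1), (9, 4)), but C strictly decreases along every unbounded feasible direction, so there is no improving ray and the maximum is attained at a vertex.

The binding constraints are 3x - 12y = -123 and -4x - y = -215.
Solving simultaneously gives x = 819/17, y = 379/17.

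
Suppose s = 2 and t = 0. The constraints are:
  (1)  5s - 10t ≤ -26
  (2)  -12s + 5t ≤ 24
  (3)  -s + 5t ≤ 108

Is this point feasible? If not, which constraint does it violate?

not feasible — violates (1)

Constraint (1): 5s - 10t = 10, which is not ≤ -26. All other constraints are satisfied.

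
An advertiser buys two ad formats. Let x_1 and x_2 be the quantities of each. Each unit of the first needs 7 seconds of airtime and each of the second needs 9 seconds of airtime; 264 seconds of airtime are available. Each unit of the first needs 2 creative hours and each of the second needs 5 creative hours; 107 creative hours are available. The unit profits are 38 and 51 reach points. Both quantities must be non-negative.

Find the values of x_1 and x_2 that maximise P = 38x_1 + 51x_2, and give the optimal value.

x_1 = 21, x_2 = 13, maximum P = 1461

Feasible corners and P = 38x_1 + 51x_2:
  (0, 0) → P = 0
  (0, 107/5) → P = 5457/5
  (264/7, 0) → P = 10032/7
  (21, 13) → P = 1461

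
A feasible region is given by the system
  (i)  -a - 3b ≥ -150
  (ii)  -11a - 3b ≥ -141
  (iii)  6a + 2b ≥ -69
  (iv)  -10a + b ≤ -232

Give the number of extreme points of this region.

The feasible vertices (each the meet of two boundaries and inside every other half-plane) are:
  (489/4, -1605/4)
  (837/41, -1142/41)
  (395/26, -1041/13)

3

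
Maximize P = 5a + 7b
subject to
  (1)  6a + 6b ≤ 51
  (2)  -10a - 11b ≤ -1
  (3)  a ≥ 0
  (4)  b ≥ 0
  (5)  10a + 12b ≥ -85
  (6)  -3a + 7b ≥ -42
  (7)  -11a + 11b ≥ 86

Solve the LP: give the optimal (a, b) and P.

a = 0, b = 17/2, maximum P = 119/2

Vertices and P = 5a + 7b:
  (0, 17/2) → P = 119/2
  (15/44, 359/44) → P = 647/11
  (0, 86/11) → P = 602/11

At the optimal vertex, 6a + 6b = 51 and a = 0.
Solving simultaneously gives a = 0, b = 17/2.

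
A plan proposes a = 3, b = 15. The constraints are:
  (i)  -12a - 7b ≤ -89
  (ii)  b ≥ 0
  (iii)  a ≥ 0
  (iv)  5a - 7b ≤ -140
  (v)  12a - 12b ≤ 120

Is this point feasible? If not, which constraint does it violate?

Constraint (iv): 5a - 7b = -90, which is not ≤ -140. All other constraints are satisfied.

not feasible — violates (iv)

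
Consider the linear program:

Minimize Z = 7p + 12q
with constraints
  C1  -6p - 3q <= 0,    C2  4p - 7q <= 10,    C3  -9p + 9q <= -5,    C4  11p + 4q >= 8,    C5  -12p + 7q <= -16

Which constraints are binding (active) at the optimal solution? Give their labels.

Corner points and Z = 7p + 12q:
  (32/31, -26/31) → Z = -88/31
  (109/45, 28/15) → Z = 1771/45
  (24/25, -16/25) → Z = -24/25
The feasible region is unbounded (it extends along (7, 4), (1, 1)), but Z strictly increases along every unbounded feasible direction, so there is no improving ray and the minimum is attained at a vertex.

The minimum is at (32/31, -26/31). Substituting into each constraint, equality holds for C2 and C4; the remaining constraints have slack.

C2 and C4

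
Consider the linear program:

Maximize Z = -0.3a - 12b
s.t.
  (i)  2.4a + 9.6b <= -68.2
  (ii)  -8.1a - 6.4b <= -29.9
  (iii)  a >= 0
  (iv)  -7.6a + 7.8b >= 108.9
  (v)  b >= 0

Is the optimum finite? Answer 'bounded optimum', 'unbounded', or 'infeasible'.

infeasible

The boundaries a = 0 and -7.6a + 7.8b = 108.9 meet at (0, 363/26), but that point violates 2.4a + 9.6b ≤ -68.2. Every candidate vertex is excluded by some other constraint, so the feasible region is empty.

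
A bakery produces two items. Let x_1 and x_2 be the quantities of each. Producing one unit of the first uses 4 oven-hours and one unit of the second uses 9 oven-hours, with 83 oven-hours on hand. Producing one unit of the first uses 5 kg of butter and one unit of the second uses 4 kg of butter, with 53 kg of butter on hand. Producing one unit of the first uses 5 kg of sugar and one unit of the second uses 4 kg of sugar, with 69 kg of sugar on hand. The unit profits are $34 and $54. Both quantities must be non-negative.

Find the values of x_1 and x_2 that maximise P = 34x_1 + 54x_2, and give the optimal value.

x_1 = 5, x_2 = 7, maximum P = 548

Corner points and P = 34x_1 + 54x_2:
  (0, 0) → P = 0
  (0, 83/9) → P = 498
  (53/5, 0) → P = 1802/5
  (5, 7) → P = 548

The optimum lies where 4x_1 + 9x_2 = 83 and 5x_1 + 4x_2 = 53.
Solving simultaneously gives x_1 = 5, x_2 = 7.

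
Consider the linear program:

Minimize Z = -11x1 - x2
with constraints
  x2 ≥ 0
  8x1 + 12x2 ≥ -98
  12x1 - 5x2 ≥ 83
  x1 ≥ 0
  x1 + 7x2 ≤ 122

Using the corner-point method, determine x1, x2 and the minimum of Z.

x1 = 122, x2 = 0, minimum Z = -1342

Corner points and Z = -11x1 - x2:
  (83/12, 0) → Z = -913/12
  (122, 0) → Z = -1342
  (1191/89, 1381/89) → Z = -14482/89

The binding constraints are x2 = 0 and x1 + 7x2 = 122.
Solving simultaneously gives x1 = 122, x2 = 0.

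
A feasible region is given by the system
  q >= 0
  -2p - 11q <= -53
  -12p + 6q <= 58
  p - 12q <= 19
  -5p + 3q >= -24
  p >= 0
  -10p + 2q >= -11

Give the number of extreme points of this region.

Intersecting each pair of boundary lines and keeping only the points that satisfy every inequality leaves:
  (0, 53/11)
  (227/114, 254/57)
  (0, 29/3)
  (91/18, 178/9)

4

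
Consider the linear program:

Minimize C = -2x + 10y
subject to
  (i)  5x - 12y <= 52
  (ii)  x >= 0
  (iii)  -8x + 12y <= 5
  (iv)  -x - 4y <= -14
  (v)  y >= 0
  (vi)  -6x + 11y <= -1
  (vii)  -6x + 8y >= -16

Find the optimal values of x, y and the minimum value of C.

Corner points and C = -2x + 10y:
  (158/35, 83/35) → C = 514/35
  (11/2, 17/8) → C = 41/4
  (28/3, 5) → C = 94/3

x = 11/2, y = 17/8, minimum C = 41/4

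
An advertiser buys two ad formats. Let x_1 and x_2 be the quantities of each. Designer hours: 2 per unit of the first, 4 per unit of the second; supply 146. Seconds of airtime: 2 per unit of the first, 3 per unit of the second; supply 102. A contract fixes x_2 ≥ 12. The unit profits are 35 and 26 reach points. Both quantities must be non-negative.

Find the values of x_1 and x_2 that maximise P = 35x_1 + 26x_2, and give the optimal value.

x_1 = 33, x_2 = 12, maximum P = 1467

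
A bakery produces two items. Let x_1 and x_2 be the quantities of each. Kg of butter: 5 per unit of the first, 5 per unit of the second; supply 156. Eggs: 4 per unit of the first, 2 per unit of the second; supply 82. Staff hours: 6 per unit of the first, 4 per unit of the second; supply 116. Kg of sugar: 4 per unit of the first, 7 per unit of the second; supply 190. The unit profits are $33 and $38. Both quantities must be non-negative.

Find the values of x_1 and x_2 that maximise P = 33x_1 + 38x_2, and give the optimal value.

x_1 = 2, x_2 = 26, maximum P = 1054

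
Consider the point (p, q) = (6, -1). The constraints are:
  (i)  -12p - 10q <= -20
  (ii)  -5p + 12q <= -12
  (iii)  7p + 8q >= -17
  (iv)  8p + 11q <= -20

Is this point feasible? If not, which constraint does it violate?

not feasible — violates (iv)

Constraint (iv): 8p + 11q = 37, which is not ≤ -20. All other constraints are satisfied.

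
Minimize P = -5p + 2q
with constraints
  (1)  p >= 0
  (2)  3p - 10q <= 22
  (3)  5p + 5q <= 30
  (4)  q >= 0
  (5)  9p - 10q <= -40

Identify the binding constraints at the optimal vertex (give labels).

(3) and (5)

Feasible corners and P = -5p + 2q:
  (0, 6) → P = 12
  (0, 4) → P = 8
  (20/19, 94/19) → P = 88/19

The minimum is at (20/19, 94/19). Substituting into each constraint, equality holds for (3) and (5); the remaining constraints have slack.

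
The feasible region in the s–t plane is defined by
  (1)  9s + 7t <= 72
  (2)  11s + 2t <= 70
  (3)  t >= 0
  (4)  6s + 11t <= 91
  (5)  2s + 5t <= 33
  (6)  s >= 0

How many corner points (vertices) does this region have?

5

Of the 15 pairwise boundary intersections, those satisfying every inequality are:
  (346/59, 162/59)
  (129/31, 153/31)
  (70/11, 0)
  (0, 0)
  (0, 33/5)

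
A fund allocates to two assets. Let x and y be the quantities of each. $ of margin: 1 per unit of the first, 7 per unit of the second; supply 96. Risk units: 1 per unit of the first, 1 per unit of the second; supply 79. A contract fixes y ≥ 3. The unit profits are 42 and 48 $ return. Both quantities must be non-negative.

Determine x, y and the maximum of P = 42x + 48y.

x = 75, y = 3, maximum P = 3294

Corner points and P = 42x + 48y:
  (0, 96/7) → P = 4608/7
  (0, 3) → P = 144
  (75, 3) → P = 3294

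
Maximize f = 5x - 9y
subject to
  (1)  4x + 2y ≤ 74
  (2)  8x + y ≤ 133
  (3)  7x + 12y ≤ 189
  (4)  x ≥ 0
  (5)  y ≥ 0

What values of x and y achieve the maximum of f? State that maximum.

x = 133/8, y = 0, maximum f = 665/8

Feasible corners and f = 5x - 9y:
  (16, 5) → f = 35
  (15, 7) → f = 12
  (133/8, 0) → f = 665/8
  (0, 63/4) → f = -567/4
  (0, 0) → f = 0

At the optimal vertex, 8x + y = 133 and y = 0.
Solving simultaneously gives x = 133/8, y = 0.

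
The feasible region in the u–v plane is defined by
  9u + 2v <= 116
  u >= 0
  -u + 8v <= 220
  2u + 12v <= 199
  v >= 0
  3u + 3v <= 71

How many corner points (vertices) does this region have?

Intersecting each pair of boundary lines and keeping only the points that satisfy every inequality leaves:
  (116/9, 0)
  (206/21, 97/7)
  (0, 199/12)
  (0, 0)
  (17/2, 91/6)

5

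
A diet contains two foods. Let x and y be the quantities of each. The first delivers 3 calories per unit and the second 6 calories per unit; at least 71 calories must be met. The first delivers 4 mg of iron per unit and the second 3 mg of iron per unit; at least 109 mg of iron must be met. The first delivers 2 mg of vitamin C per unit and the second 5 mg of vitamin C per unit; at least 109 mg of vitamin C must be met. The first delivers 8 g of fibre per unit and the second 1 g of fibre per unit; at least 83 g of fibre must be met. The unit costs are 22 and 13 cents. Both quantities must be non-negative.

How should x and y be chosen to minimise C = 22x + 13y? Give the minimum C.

x = 7, y = 27, minimum C = 505

Extreme points and C = 22x + 13y:
  (0, 83) → C = 1079
  (109/2, 0) → C = 1199
  (109/7, 109/7) → C = 545
  (7, 27) → C = 505
The feasible region is unbounded (it extends along (0, 1), (1, 0)), but C strictly increases along every unbounded feasible direction, so there is no improving ray and the minimum is attained at a vertex.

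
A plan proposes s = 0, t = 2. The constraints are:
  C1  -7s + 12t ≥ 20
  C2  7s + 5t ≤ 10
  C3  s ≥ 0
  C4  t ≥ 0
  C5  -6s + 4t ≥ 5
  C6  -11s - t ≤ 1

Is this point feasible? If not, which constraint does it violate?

C1: 24 ≥ 20 ✓
C2: 10 ≤ 10 ✓
C3: 0 ≥ 0 ✓
C4: 2 ≥ 0 ✓
C5: 8 ≥ 5 ✓
C6: -2 ≤ 1 ✓

feasible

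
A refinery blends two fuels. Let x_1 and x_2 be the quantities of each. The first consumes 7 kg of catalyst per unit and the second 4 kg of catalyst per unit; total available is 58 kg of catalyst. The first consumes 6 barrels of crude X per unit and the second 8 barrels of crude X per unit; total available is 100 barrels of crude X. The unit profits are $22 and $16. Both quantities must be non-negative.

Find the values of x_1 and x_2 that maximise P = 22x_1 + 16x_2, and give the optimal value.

x_1 = 2, x_2 = 11, maximum P = 220

The optimum lies where 7x_1 + 4x_2 = 58 and 6x_1 + 8x_2 = 100.
Solving simultaneously gives x_1 = 2, x_2 = 11.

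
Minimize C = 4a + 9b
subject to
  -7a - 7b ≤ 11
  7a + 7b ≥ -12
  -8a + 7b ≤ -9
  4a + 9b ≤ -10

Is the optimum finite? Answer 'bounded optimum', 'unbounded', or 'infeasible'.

From the feasible point (-2/15, -151/105), moving in the direction (7, -7) keeps every constraint satisfied while C decreases without bound.

unbounded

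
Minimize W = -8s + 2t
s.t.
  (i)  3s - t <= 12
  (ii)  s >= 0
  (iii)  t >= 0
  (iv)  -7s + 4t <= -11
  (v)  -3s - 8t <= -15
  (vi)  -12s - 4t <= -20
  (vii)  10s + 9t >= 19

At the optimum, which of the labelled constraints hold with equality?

Vertices and W = -8s + 2t:
  (37/5, 51/5) → W = -194/5
  (37/9, 1/3) → W = -290/9
  (37/17, 18/17) → W = -260/17

The minimum is at (37/5, 51/5). Substituting into each constraint, equality holds for (i) and (iv); the remaining constraints have slack.

(i) and (iv)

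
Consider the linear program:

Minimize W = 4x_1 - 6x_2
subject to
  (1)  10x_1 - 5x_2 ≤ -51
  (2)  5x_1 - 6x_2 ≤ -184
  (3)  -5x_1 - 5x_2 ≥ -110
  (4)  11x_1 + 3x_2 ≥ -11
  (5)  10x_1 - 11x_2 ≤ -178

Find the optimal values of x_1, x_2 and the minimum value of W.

x_1 = -77/8, x_2 = 253/8, minimum W = -913/4

Vertices and W = 4x_1 - 6x_2:
  (-52/11, 294/11) → W = -1972/11
  (-206/27, 1969/81) → W = -4762/27
  (-77/8, 253/8) → W = -913/4

The binding constraints are -5x_1 - 5x_2 = -110 and 11x_1 + 3x_2 = -11.
Solving simultaneously gives x_1 = -77/8, x_2 = 253/8.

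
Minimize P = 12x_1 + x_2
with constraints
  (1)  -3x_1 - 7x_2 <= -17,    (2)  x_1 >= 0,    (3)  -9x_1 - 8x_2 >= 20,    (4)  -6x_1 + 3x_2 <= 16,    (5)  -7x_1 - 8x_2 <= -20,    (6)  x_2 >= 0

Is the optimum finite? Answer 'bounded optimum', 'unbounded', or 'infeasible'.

infeasible

The boundaries -3x_1 - 7x_2 = -17 and -7x_1 - 8x_2 = -20 meet at (4/25, 59/25), but that point violates -9x_1 - 8x_2 ≥ 20. Every candidate vertex is excluded by some other constraint, so the feasible region is empty.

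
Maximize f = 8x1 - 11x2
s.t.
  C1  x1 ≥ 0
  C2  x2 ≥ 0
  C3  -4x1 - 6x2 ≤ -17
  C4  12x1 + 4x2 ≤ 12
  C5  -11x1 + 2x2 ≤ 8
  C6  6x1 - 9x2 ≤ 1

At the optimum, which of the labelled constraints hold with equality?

Extreme points and f = 8x1 - 11x2:
  (0, 17/6) → f = -187/6
  (0, 3) → f = -33
  (1/14, 39/14) → f = -421/14

The maximum is at (1/14, 39/14). Substituting into each constraint, equality holds for C3 and C4; the remaining constraints have slack.

C3 and C4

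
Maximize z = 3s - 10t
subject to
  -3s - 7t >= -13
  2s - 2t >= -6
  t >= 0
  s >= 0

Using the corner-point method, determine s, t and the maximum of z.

s = 13/3, t = 0, maximum z = 13

Extreme points and z = 3s - 10t:
  (13/3, 0) → z = 13
  (0, 13/7) → z = -130/7
  (0, 0) → z = 0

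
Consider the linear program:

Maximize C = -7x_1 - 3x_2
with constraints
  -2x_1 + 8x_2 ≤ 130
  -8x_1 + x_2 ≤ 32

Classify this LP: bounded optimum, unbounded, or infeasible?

From the feasible point (-63/31, 488/31), moving in the direction (-1, -8) keeps every constraint satisfied while C increases without bound.

unbounded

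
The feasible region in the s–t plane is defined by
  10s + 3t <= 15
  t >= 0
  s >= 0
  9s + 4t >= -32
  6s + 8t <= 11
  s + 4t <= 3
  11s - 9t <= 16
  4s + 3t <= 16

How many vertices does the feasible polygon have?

6

Of the 28 pairwise boundary intersections, those satisfying every inequality are:
  (87/62, 10/31)
  (61/41, 5/123)
  (0, 0)
  (16/11, 0)
  (0, 3/4)
  (5/4, 7/16)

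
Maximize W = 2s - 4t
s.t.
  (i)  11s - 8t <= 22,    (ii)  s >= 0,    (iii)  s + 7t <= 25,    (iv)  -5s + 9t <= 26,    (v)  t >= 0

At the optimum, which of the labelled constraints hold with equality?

Corner points and W = 2s - 4t:
  (354/85, 253/85) → W = -304/85
  (2, 0) → W = 4
  (0, 26/9) → W = -104/9
  (0, 0) → W = 0
  (43/44, 151/44) → W = -259/22

The maximum is at (2, 0). Substituting into each constraint, equality holds for (i) and (v); the remaining constraints have slack.

(i) and (v)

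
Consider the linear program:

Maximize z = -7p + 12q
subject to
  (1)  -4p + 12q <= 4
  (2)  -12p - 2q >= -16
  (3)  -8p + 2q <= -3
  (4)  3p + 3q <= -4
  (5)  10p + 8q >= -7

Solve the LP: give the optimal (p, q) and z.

p = 11/6, q = -19/6, maximum z = -305/6

Corner points and z = -7p + 12q:
  (28/15, -16/5) → z = -772/15
  (71/38, -61/19) → z = -1961/38
  (11/6, -19/6) → z = -305/6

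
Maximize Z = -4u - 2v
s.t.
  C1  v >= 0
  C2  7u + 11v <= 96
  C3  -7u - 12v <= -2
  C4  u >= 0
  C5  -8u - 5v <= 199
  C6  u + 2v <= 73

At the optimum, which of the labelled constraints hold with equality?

C3 and C4

Extreme points and Z = -4u - 2v:
  (96/7, 0) → Z = -384/7
  (2/7, 0) → Z = -8/7
  (0, 96/11) → Z = -192/11
  (0, 1/6) → Z = -1/3

The maximum is at (0, 1/6). Substituting into each constraint, equality holds for C3 and C4; the remaining constraints have slack.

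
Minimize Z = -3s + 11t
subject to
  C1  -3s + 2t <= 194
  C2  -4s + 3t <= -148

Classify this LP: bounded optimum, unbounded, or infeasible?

unbounded

From the feasible point (-878, -1220), moving in the direction (-2, -3) keeps every constraint satisfied while Z decreases without bound.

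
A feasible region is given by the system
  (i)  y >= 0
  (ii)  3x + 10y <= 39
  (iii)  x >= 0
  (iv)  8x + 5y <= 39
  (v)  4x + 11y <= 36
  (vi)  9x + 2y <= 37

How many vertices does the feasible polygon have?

5

Of the 15 pairwise boundary intersections, those satisfying every inequality are:
  (0, 0)
  (37/9, 0)
  (0, 36/11)
  (249/68, 33/17)
  (107/29, 55/29)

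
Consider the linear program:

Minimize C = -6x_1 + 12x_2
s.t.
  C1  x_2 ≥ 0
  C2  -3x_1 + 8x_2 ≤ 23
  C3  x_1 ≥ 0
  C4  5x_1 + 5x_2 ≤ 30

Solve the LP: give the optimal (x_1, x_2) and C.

Corner points and C = -6x_1 + 12x_2:
  (0, 0) → C = 0
  (6, 0) → C = -36
  (0, 23/8) → C = 69/2
  (25/11, 41/11) → C = 342/11

x_1 = 6, x_2 = 0, minimum C = -36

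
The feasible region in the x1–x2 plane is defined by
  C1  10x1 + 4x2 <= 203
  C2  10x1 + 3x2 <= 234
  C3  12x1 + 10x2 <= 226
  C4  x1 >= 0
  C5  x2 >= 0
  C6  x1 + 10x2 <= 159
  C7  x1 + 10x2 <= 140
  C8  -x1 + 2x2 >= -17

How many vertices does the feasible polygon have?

Of the 27 pairwise boundary intersections, those satisfying every inequality are:
  (86/11, 727/55)
  (311/17, 11/17)
  (0, 0)
  (0, 14)
  (17, 0)

5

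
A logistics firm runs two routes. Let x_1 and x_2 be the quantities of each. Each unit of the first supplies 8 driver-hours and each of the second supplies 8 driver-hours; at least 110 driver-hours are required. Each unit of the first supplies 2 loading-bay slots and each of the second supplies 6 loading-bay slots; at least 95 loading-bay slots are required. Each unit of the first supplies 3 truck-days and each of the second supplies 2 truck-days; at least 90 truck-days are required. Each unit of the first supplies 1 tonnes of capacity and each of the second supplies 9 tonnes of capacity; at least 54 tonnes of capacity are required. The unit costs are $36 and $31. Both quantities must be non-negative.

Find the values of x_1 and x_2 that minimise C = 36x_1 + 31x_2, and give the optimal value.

Extreme points and C = 36x_1 + 31x_2:
  (0, 45) → C = 1395
  (54, 0) → C = 1944
  (25, 15/2) → C = 2265/2
  (177/4, 13/12) → C = 19519/12
The feasible region is unbounded (it extends along (0, 1), (1, 0)), but C strictly increases along every unbounded feasible direction, so there is no improving ray and the minimum is attained at a vertex.

x_1 = 25, x_2 = 15/2, minimum C = 2265/2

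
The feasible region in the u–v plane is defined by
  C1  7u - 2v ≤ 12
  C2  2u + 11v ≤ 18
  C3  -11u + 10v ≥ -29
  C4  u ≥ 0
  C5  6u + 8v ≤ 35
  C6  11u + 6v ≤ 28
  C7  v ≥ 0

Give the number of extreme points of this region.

Intersecting each pair of boundary lines and keeping only the points that satisfy every inequality leaves:
  (2, 1)
  (12/7, 0)
  (0, 18/11)
  (200/109, 142/109)
  (0, 0)

5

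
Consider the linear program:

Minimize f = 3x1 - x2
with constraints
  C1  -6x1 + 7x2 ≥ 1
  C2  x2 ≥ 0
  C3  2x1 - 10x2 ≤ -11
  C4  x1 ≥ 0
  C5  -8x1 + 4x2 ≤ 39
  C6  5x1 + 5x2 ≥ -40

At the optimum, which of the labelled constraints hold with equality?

Feasible corners and f = 3x1 - x2:
  (67/46, 32/23) → f = 137/46
  (0, 11/10) → f = -11/10
  (0, 39/4) → f = -39/4
The feasible region is unbounded (it extends along (7, 6), (1, 2)), but f strictly increases along every unbounded feasible direction, so there is no improving ray and the minimum is attained at a vertex.

The minimum is at (0, 39/4). Substituting into each constraint, equality holds for C4 and C5; the remaining constraints have slack.

C4 and C5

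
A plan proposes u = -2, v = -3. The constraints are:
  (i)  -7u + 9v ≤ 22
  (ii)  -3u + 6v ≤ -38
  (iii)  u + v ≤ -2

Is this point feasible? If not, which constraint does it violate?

Constraint (ii): -3u + 6v = -12, which is not ≤ -38. All other constraints are satisfied.

not feasible — violates (ii)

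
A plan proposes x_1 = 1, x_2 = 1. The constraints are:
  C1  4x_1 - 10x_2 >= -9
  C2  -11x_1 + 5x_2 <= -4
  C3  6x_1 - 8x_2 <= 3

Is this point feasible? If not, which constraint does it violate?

feasible

C1: -6 ≥ -9 ✓
C2: -6 ≤ -4 ✓
C3: -2 ≤ 3 ✓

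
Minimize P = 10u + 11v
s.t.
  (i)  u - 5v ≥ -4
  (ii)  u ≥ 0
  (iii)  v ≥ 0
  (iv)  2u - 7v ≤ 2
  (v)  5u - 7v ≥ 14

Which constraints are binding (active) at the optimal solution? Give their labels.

(iv) and (v)

Extreme points and P = 10u + 11v:
  (38/3, 10/3) → P = 490/3
  (49/9, 17/9) → P = 677/9
  (4, 6/7) → P = 346/7

The minimum is at (4, 6/7). Substituting into each constraint, equality holds for (iv) and (v); the remaining constraints have slack.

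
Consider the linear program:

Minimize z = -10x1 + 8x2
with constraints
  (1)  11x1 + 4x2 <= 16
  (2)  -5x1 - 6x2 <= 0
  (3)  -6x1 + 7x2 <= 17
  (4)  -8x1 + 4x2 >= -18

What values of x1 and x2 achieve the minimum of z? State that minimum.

Corner points and z = -10x1 + 8x2:
  (44/101, 283/101) → z = 1824/101
  (34/19, -35/38) → z = -480/19
  (-102/71, 85/71) → z = 1700/71
  (27/17, -45/34) → z = -450/17

The optimum lies where -5x1 - 6x2 = 0 and -8x1 + 4x2 = -18.
Solving simultaneously gives x1 = 27/17, x2 = -45/34.

x1 = 27/17, x2 = -45/34, minimum z = -450/17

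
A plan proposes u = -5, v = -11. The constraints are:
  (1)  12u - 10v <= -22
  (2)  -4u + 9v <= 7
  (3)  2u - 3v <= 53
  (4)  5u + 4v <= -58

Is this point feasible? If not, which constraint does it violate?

not feasible — violates (1)

Constraint (1): 12u - 10v = 50, which is not ≤ -22. All other constraints are satisfied.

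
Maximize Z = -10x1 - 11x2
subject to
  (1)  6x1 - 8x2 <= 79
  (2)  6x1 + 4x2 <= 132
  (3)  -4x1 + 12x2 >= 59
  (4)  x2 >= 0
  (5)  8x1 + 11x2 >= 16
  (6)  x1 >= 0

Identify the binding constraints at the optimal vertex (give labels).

Extreme points and Z = -10x1 - 11x2:
  (337/22, 441/44) → Z = -11591/44
  (0, 33) → Z = -363
  (0, 59/12) → Z = -649/12

The maximum is at (0, 59/12). Substituting into each constraint, equality holds for (3) and (6); the remaining constraints have slack.

(3) and (6)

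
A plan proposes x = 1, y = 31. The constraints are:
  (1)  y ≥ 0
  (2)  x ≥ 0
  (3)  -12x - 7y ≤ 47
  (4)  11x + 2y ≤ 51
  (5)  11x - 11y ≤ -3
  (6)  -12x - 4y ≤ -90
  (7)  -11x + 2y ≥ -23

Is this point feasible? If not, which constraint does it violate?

not feasible — violates (4)

Constraint (4): 11x + 2y = 73, which is not ≤ 51. All other constraints are satisfied.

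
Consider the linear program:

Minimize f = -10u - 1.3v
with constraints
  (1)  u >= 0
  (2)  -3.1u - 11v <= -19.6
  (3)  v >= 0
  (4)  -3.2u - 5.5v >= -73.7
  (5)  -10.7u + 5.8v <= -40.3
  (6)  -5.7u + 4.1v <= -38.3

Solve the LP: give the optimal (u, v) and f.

Corner points and f = -10u - 1.3v:
  (737/32, 0) → f = -3685/16
  (383/57, 0) → f = -3830/57
  (51282/4447, 29753/4447) → f = -5514989/44470

The binding constraints are v = 0 and -3.2u - 5.5v = -73.7.
Solving simultaneously gives u = 737/32, v = 0.

u = 737/32, v = 0, minimum f = -3685/16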